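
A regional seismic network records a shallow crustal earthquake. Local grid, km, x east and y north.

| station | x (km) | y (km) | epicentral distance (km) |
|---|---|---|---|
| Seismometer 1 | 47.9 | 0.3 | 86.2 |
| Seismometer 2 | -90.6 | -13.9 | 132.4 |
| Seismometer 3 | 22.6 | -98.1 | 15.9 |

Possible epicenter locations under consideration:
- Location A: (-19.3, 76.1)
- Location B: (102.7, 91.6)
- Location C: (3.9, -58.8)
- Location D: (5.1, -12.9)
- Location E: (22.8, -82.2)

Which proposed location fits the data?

Location E

For each candidate, compare |candidate − station| to the reported distance:
Location A: residuals Seismometer 1 15.1, Seismometer 2 17.6, Seismometer 3 163.3 → max 163.3 km
Location B: residuals Seismometer 1 20.3, Seismometer 2 87.8, Seismometer 3 190.0 → max 190.0 km
Location C: residuals Seismometer 1 12.5, Seismometer 2 27.8, Seismometer 3 27.6 → max 27.8 km
Location D: residuals Seismometer 1 41.4, Seismometer 2 36.7, Seismometer 3 71.1 → max 71.1 km
Location E: residuals Seismometer 1 0.0, Seismometer 2 0.0, Seismometer 3 0.0 → max 0.0 km
Only Location E has all residuals ≈ 0.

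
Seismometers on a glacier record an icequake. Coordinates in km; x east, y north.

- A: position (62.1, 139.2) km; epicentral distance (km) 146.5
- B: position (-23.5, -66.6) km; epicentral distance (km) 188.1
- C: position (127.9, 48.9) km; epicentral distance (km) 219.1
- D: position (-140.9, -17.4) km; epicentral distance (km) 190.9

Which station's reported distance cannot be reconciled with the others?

Solve using three stations at a time. Using A, B, C (subtract circle equations pairwise → linear system) gives (x, y) ≈ (-81.8, 112.2).
Distances from that point to each station vs reported:
  A: calculated 146.4 vs reported 146.5 → residual 0.1 km
  B: calculated 188.0 vs reported 188.1 → residual 0.1 km
  C: calculated 219.1 vs reported 219.1 → residual 0.0 km
  D: calculated 142.4 vs reported 190.9 → residual 48.5 km
A, B, C are mutually consistent (residuals ≈ 0); D is off by 48.5 km.

D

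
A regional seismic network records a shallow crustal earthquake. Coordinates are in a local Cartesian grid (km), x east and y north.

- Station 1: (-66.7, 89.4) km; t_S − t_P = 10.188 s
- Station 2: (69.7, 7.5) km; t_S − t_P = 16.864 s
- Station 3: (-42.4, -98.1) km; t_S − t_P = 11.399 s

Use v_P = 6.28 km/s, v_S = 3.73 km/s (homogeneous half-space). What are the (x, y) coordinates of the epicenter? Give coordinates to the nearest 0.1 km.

Distance from S−P lag: d = Δt · v_P v_S / (v_P − v_S) = Δt · (6.28·3.73)/(6.28−3.73) ≈ 9.1860·Δt.
So d_Station 1 = 93.59, d_Station 2 = 154.91, d_Station 3 = 104.71 km.
Circle about each station: (x + 66.7)² + (y − 89.4)² = 93.59²; (x − 69.7)² + (y − 7.5)² = 154.91²; (x + 42.4)² + (y + 98.1)² = 104.71².
Subtracting the Station 1 equation from the Station 2 and Station 3 equations removes the quadratic terms:
272.8 x − 163.8 y = -22764.93
48.6 x − 375.0 y = -3224.98
Solving the 2×2 system: x ≈ -84.9, y ≈ -2.4 km.

(-84.9, -2.4)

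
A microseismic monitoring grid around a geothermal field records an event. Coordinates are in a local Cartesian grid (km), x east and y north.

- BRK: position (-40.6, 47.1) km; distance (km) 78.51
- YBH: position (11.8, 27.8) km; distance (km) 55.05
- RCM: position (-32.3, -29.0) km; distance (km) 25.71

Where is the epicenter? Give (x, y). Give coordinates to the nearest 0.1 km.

Circle about each station: (x + 40.6)² + (y − 47.1)² = 78.51²; (x − 11.8)² + (y − 27.8)² = 55.05²; (x + 32.3)² + (y + 29.0)² = 25.71².
Subtracting the BRK equation from the YBH and RCM equations removes the quadratic terms:
104.8 x − 38.6 y = 178.63
16.6 x − 152.2 y = 3520.34
Solving the 2×2 system: x ≈ -7.1, y ≈ -23.9 km.
Check against BRK (with the unrounded x, y): √((x + 40.6)²+(y − 47.1)²) = 78.51 ≈ 78.51 km. ✓

(-7.1, -23.9)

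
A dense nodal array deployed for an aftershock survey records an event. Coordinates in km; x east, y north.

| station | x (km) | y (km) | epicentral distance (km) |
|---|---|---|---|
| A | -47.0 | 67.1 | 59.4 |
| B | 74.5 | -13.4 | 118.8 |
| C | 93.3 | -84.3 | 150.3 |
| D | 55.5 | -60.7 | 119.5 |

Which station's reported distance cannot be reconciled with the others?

Solve using three stations at a time. Using A, B, D (subtract circle equations pairwise → linear system) gives (x, y) ≈ (-42.4, 7.9).
Distances from that point to each station vs reported:
  A: calculated 59.4 vs reported 59.4 → residual 0.0 km
  B: calculated 118.8 vs reported 118.8 → residual 0.0 km
  C: calculated 164.0 vs reported 150.3 → residual 13.7 km
  D: calculated 119.5 vs reported 119.5 → residual 0.0 km
A, B, D are mutually consistent (residuals ≈ 0); C is off by 13.7 km.

C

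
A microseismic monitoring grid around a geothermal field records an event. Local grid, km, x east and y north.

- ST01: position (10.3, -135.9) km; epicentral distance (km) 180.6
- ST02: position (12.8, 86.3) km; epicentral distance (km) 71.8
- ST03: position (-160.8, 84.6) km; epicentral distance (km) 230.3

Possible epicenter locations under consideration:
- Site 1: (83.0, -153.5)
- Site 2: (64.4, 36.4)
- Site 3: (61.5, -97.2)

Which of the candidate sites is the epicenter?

For each candidate, compare |candidate − station| to the reported distance:
Site 1: residuals ST01 105.8, ST02 178.1, ST03 110.5 → max 178.1 km
Site 2: residuals ST01 0.0, ST02 0.0, ST03 0.0 → max 0.0 km
Site 3: residuals ST01 116.4, ST02 118.1, ST03 56.9 → max 118.1 km
Only Site 2 has all residuals ≈ 0.

Site 2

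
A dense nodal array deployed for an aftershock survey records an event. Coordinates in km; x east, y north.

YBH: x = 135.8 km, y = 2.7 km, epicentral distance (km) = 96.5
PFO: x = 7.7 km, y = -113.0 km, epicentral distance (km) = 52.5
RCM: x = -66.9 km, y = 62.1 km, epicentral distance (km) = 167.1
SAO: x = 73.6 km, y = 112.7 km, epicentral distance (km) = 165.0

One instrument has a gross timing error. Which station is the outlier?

Solve using three stations at a time. Using YBH, RCM, SAO (subtract circle equations pairwise → linear system) gives (x, y) ≈ (55.8, -51.4).
Distances from that point to each station vs reported:
  YBH: calculated 96.6 vs reported 96.5 → residual 0.1 km
  PFO: calculated 78.2 vs reported 52.5 → residual 25.7 km
  RCM: calculated 167.1 vs reported 167.1 → residual 0.0 km
  SAO: calculated 165.0 vs reported 165.0 → residual 0.0 km
YBH, RCM, SAO are mutually consistent (residuals ≈ 0); PFO is off by 25.7 km.

PFO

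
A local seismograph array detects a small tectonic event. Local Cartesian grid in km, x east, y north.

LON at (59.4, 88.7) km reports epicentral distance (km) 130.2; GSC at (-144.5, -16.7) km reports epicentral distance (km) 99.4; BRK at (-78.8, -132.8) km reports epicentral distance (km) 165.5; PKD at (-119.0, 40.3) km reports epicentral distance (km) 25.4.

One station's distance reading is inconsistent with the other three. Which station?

PKD

Solve using three stations at a time. Using LON, GSC, BRK (subtract circle equations pairwise → linear system) gives (x, y) ≈ (-57.5, 31.3).
Distances from that point to each station vs reported:
  LON: calculated 130.2 vs reported 130.2 → residual 0.0 km
  GSC: calculated 99.4 vs reported 99.4 → residual 0.0 km
  BRK: calculated 165.5 vs reported 165.5 → residual 0.0 km
  PKD: calculated 62.2 vs reported 25.4 → residual 36.8 km
LON, GSC, BRK are mutually consistent (residuals ≈ 0); PKD is off by 36.8 km.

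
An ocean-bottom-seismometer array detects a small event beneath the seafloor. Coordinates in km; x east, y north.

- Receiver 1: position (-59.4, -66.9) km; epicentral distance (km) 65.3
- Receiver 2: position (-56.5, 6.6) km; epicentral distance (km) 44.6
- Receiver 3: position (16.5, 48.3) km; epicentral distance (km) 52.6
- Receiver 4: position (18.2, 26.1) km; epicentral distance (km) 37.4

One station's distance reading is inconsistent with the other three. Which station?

Solve using three stations at a time. Using Receiver 2, Receiver 3, Receiver 4 (subtract circle equations pairwise → linear system) gives (x, y) ≈ (-12.0, 4.1).
Distances from that point to each station vs reported:
  Receiver 1: calculated 85.4 vs reported 65.3 → residual 20.1 km
  Receiver 2: calculated 44.6 vs reported 44.6 → residual 0.0 km
  Receiver 3: calculated 52.6 vs reported 52.6 → residual 0.0 km
  Receiver 4: calculated 37.3 vs reported 37.4 → residual 0.1 km
Receiver 2, Receiver 3, Receiver 4 are mutually consistent (residuals ≈ 0); Receiver 1 is off by 20.1 km.

Receiver 1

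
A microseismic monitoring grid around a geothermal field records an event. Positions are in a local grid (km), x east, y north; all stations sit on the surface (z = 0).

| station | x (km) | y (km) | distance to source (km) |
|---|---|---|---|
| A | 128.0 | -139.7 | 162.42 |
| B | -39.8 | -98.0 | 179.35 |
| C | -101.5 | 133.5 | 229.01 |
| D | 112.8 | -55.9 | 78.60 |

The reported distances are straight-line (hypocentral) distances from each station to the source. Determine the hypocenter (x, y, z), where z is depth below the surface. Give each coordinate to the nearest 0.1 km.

(95.4, 18.2, 19.6)

Each station gives a sphere (x−x_i)² + (y−y_i)² + z² = d_i² (stations at z=0).
Subtracting the A sphere from B and C: z² cancels, leaving linear equations in x and y:
-335.6 x + 83.4 y = -30498.22
-459.0 x + 546.4 y = -33840.91
Solving: x ≈ 95.401, y ≈ 18.207 km (keep extra digits for the depth step; rounded: 95.4, 18.2).
Then from the A sphere: z² = 162.42² − (x − 128.0)² − (y + 139.7)² with x = 95.401, y = 18.207, so z ≈ 19.569 ≈ 19.6 km.
Check against D (with the unrounded solution): distance 78.60 ≈ 78.60 km. ✓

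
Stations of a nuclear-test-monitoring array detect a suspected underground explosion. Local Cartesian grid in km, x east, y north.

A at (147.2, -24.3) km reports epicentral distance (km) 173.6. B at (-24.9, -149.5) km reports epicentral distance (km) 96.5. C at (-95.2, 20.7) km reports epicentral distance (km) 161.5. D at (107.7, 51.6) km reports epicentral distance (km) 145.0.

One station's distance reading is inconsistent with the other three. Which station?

A

Solve using three stations at a time. Using B, C, D (subtract circle equations pairwise → linear system) gives (x, y) ≈ (35.5, -74.2).
Distances from that point to each station vs reported:
  A: calculated 122.3 vs reported 173.6 → residual 51.3 km
  B: calculated 96.5 vs reported 96.5 → residual 0.0 km
  C: calculated 161.5 vs reported 161.5 → residual 0.0 km
  D: calculated 145.0 vs reported 145.0 → residual 0.0 km
B, C, D are mutually consistent (residuals ≈ 0); A is off by 51.3 km.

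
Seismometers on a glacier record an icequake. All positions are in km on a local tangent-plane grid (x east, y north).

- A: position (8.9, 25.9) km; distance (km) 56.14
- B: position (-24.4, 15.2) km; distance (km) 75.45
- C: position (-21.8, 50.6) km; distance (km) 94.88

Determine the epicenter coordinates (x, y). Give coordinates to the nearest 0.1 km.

(43.0, -18.7)

Circle about each station: (x − 8.9)² + (y − 25.9)² = 56.14²; (x + 24.4)² + (y − 15.2)² = 75.45²; (x + 21.8)² + (y − 50.6)² = 94.88².
Subtracting the A equation from the B and C equations removes the quadratic terms:
-66.6 x − 21.4 y = -2464.62
-61.4 x + 49.4 y = -3564.93
Solving the 2×2 system: x ≈ 43.0, y ≈ -18.7 km.
Check against A (with the unrounded x, y): √((x − 8.9)²+(y − 25.9)²) = 56.15 ≈ 56.14 km. ✓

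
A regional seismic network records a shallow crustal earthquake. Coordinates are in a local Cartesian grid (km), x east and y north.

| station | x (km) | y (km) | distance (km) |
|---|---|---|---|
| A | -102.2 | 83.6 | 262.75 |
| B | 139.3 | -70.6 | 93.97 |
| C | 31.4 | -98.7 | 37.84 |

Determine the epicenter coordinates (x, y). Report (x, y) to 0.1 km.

60.9 km east, -122.4 km north

Circle about each station: (x + 102.2)² + (y − 83.6)² = 262.75²; (x − 139.3)² + (y + 70.6)² = 93.97²; (x − 31.4)² + (y + 98.7)² = 37.84².
Subtracting pairs of circle equations eliminates x²+y² and gives linear equations (the radical axes):
483.0 x − 308.4 y = 67162.25
267.2 x − 364.6 y = 60899.55
Solving the 2×2 system: x ≈ 60.9, y ≈ -122.4 km.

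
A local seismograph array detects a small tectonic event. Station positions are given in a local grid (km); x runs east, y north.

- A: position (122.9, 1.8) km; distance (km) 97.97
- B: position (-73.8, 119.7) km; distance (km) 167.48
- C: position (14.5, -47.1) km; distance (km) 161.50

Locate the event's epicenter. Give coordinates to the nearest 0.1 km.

(91.8, 94.7)

Circle about each station: (x − 122.9)² + (y − 1.8)² = 97.97²; (x + 73.8)² + (y − 119.7)² = 167.48²; (x − 14.5)² + (y + 47.1)² = 161.50².
Subtracting the A equation from the B and C equations removes the quadratic terms:
-393.4 x + 235.8 y = -13784.55
-216.8 x − 97.8 y = -29163.12
Solving the 2×2 system: x ≈ 91.8, y ≈ 94.7 km.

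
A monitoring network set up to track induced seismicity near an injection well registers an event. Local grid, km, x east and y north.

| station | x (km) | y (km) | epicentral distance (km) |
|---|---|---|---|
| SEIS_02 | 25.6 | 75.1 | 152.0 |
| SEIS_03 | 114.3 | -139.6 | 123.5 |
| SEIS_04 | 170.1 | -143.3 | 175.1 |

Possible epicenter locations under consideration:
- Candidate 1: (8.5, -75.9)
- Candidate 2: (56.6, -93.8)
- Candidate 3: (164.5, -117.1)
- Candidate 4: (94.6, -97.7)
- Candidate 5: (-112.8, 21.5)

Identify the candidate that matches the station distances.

Candidate 1

For each candidate, compare |candidate − station| to the reported distance:
Candidate 1: residuals SEIS_02 0.0, SEIS_03 0.0, SEIS_04 0.0 → max 0.0 km
Candidate 2: residuals SEIS_02 19.7, SEIS_03 49.8, SEIS_04 51.3 → max 51.3 km
Candidate 3: residuals SEIS_02 85.1, SEIS_03 68.5, SEIS_04 148.3 → max 148.3 km
Candidate 4: residuals SEIS_02 34.1, SEIS_03 77.2, SEIS_04 86.9 → max 86.9 km
Candidate 5: residuals SEIS_02 3.6, SEIS_03 154.9, SEIS_04 152.3 → max 154.9 km
Only Candidate 1 has all residuals ≈ 0.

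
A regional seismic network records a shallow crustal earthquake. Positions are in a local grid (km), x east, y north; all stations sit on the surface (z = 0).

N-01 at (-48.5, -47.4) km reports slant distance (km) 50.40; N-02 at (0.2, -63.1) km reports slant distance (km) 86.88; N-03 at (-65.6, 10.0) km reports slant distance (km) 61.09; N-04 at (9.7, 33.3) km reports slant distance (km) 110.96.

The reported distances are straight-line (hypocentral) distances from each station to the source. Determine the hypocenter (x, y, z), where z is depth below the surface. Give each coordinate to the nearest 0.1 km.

Each station gives a sphere (x−x_i)² + (y−y_i)² + z² = d_i² (stations at z=0).
Subtracting the N-01 sphere from N-02 and N-03: z² cancels, leaving linear equations in x and y:
97.4 x − 31.4 y = -5625.33
-34.2 x + 114.8 y = -1387.48
Solving: x ≈ -68.201, y ≈ -32.404 km (keep extra digits for the depth step; rounded: -68.2, -32.4).
Then from the N-01 sphere: z² = 50.40² − (x + 48.5)² − (y + 47.4)² with x = -68.201, y = -32.404, so z ≈ 43.899 ≈ 43.9 km.
Check against N-04 (with the unrounded solution): distance 110.96 ≈ 110.96 km. ✓

(-68.2, -32.4, 43.9)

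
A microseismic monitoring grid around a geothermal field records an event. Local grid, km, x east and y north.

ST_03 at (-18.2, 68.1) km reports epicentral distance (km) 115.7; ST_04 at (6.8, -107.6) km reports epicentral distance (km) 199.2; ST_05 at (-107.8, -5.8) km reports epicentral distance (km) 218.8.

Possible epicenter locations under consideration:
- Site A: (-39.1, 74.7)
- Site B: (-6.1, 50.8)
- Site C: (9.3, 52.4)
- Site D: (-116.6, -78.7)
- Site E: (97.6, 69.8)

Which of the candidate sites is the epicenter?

Site E

For each candidate, compare |candidate − station| to the reported distance:
Site A: residuals ST_03 93.8, ST_04 11.2, ST_05 113.0 → max 113.0 km
Site B: residuals ST_03 94.6, ST_04 40.3, ST_05 102.4 → max 102.4 km
Site C: residuals ST_03 84.0, ST_04 39.2, ST_05 88.0 → max 88.0 km
Site D: residuals ST_03 61.0, ST_04 72.5, ST_05 145.4 → max 145.4 km
Site E: residuals ST_03 0.1, ST_04 0.1, ST_05 0.1 → max 0.1 km
Only Site E has all residuals ≈ 0.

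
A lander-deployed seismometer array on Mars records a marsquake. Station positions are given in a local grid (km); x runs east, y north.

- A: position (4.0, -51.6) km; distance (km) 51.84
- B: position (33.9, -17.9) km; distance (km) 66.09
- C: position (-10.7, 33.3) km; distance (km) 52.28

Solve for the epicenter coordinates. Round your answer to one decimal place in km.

Circle about each station: (x − 4.0)² + (y + 51.6)² = 51.84²; (x − 33.9)² + (y + 17.9)² = 66.09²; (x + 10.7)² + (y − 33.3)² = 52.28².
Subtracting the A equation from the B and C equations removes the quadratic terms:
59.8 x + 67.4 y = -2889.44
-29.4 x + 169.8 y = -1500.99
Solving the 2×2 system: x ≈ -32.1, y ≈ -14.4 km.
Check against A (with the unrounded x, y): √((x − 4.0)²+(y + 51.6)²) = 51.83 ≈ 51.84 km. ✓

x ≈ -32.1 km, y ≈ -14.4 km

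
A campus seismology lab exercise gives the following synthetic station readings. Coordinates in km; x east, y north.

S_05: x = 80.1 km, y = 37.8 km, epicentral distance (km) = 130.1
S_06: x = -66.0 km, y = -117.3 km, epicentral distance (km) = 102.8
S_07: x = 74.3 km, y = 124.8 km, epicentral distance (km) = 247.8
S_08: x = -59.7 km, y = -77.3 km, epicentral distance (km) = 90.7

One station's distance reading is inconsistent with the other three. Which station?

Solve using three stations at a time. Using S_05, S_06, S_08 (subtract circle equations pairwise → linear system) gives (x, y) ≈ (31.0, -82.8).
Distances from that point to each station vs reported:
  S_05: calculated 130.2 vs reported 130.1 → residual 0.1 km
  S_06: calculated 103.0 vs reported 102.8 → residual 0.2 km
  S_07: calculated 212.1 vs reported 247.8 → residual 35.7 km
  S_08: calculated 90.9 vs reported 90.7 → residual 0.2 km
S_05, S_06, S_08 are mutually consistent (residuals ≈ 0); S_07 is off by 35.7 km.

S_07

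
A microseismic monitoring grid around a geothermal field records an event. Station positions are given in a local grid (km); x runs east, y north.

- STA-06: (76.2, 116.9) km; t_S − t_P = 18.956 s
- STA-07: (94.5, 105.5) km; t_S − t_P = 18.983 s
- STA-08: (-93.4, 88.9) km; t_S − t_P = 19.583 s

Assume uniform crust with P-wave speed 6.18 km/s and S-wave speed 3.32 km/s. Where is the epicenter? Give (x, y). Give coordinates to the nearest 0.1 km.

Distance from S−P lag: d = Δt · v_P v_S / (v_P − v_S) = Δt · (6.18·3.32)/(6.18−3.32) ≈ 7.1740·Δt.
So d_STA-06 = 135.99, d_STA-07 = 136.18, d_STA-08 = 140.49 km.
Circle about each station: (x − 76.2)² + (y − 116.9)² = 135.99²; (x − 94.5)² + (y − 105.5)² = 136.18²; (x + 93.4)² + (y − 88.9)² = 140.49².
Subtracting the STA-06 equation from the STA-07 and STA-08 equations removes the quadratic terms:
36.6 x − 22.8 y = 536.74
-339.2 x − 56.0 y = -4089.44
Solving the 2×2 system: x ≈ 12.6, y ≈ -3.3 km.

12.6 km east, -3.3 km north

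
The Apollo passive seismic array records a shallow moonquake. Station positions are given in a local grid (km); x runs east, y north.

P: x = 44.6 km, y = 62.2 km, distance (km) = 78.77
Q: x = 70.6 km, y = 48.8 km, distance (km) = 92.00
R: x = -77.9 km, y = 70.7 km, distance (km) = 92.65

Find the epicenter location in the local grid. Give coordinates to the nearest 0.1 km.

(-11.1, 6.5)

Circle about each station: (x − 44.6)² + (y − 62.2)² = 78.77²; (x − 70.6)² + (y − 48.8)² = 92.00²; (x + 77.9)² + (y − 70.7)² = 92.65².
Subtracting the P equation from the Q and R equations removes the quadratic terms:
52.0 x − 26.8 y = -751.49
-245.0 x + 17.0 y = 2829.59
Solving the 2×2 system: x ≈ -11.1, y ≈ 6.5 km.
Check against P (with the unrounded x, y): √((x − 44.6)²+(y − 62.2)²) = 78.76 ≈ 78.77 km. ✓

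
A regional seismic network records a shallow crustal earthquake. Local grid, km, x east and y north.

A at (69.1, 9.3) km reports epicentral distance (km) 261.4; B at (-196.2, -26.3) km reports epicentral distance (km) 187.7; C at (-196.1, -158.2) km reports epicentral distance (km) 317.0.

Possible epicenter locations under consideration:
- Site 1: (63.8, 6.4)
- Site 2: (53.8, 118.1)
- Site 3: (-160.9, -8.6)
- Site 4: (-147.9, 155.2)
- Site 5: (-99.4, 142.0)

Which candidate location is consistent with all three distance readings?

For each candidate, compare |candidate − station| to the reported distance:
Site 1: residuals A 255.4, B 74.3, C 9.4 → max 255.4 km
Site 2: residuals A 151.5, B 101.0, C 55.5 → max 151.5 km
Site 3: residuals A 30.7, B 148.2, C 163.3 → max 163.3 km
Site 4: residuals A 0.1, B 0.1, C 0.1 → max 0.1 km
Site 5: residuals A 46.9, B 6.5, C 1.6 → max 46.9 km
Only Site 4 has all residuals ≈ 0.

Site 4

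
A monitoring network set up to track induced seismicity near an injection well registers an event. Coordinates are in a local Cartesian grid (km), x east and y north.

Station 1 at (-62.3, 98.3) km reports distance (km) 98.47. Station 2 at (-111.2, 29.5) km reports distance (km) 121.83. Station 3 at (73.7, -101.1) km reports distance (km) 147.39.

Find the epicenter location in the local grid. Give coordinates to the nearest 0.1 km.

10.6 km east, 32.1 km north

Circle about each station: (x + 62.3)² + (y − 98.3)² = 98.47²; (x + 111.2)² + (y − 29.5)² = 121.83²; (x − 73.7)² + (y + 101.1)² = 147.39².
Subtracting the Station 1 equation from the Station 2 and Station 3 equations removes the quadratic terms:
-97.8 x − 137.6 y = -5454.70
272.0 x − 398.8 y = -9918.75
Solving the 2×2 system: x ≈ 10.6, y ≈ 32.1 km.
Check against Station 1 (with the unrounded x, y): √((x + 62.3)²+(y − 98.3)²) = 98.47 ≈ 98.47 km. ✓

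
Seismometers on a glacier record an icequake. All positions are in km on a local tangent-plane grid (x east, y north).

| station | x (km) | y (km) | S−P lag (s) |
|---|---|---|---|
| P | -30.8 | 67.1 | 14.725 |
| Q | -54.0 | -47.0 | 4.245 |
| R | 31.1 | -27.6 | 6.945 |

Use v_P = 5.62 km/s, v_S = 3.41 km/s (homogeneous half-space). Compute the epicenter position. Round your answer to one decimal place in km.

Distance from S−P lag: d = Δt · v_P v_S / (v_P − v_S) = Δt · (5.62·3.41)/(5.62−3.41) ≈ 8.6716·Δt.
So d_P = 127.69, d_Q = 36.81, d_R = 60.22 km.
Circle about each station: (x + 30.8)² + (y − 67.1)² = 127.69²; (x + 54.0)² + (y + 47.0)² = 36.81²; (x − 31.1)² + (y + 27.6)² = 60.22².
Subtracting the P equation from the Q and R equations removes the quadratic terms:
-46.4 x − 228.2 y = 14623.71
123.8 x − 189.4 y = 8956.21
Solving the 2×2 system: x ≈ -19.6, y ≈ -60.1 km.

-19.6 km east, -60.1 km north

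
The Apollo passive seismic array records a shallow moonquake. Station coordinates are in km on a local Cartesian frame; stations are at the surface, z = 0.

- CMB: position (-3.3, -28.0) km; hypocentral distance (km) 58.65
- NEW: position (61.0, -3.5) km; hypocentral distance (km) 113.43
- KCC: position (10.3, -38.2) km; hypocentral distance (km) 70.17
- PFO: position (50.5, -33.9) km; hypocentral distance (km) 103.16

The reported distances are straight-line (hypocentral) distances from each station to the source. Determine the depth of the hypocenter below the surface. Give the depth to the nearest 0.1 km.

Each station gives a sphere (x−x_i)² + (y−y_i)² + z² = d_i² (stations at z=0).
Subtracting the CMB sphere from NEW and KCC: z² cancels, leaving linear equations in x and y:
128.6 x + 49.0 y = -6488.18
27.2 x − 20.4 y = -713.57
Solving: x ≈ -42.294, y ≈ -21.413 km (keep extra digits for the depth step; rounded: -42.3, -21.4).
Then from the CMB sphere: z² = 58.65² − (x + 3.3)² − (y + 28.0)² with x = -42.294, y = -21.413, so z ≈ 43.312 ≈ 43.3 km.

z ≈ 43.3 km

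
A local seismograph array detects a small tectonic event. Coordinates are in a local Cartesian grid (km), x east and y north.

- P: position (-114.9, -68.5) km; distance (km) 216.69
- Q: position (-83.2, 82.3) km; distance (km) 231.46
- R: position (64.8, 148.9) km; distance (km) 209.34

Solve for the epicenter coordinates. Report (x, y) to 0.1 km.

Circle about each station: (x + 114.9)² + (y + 68.5)² = 216.69²; (x + 83.2)² + (y − 82.3)² = 231.46²; (x − 64.8)² + (y − 148.9)² = 209.34².
Subtracting the P equation from the Q and R equations removes the quadratic terms:
63.4 x + 301.6 y = -10817.91
359.4 x + 434.8 y = 11607.31
Solving the 2×2 system: x ≈ 101.5, y ≈ -57.2 km.
Check against P (with the unrounded x, y): √((x + 114.9)²+(y + 68.5)²) = 216.70 ≈ 216.69 km. ✓

101.5 km east, -57.2 km north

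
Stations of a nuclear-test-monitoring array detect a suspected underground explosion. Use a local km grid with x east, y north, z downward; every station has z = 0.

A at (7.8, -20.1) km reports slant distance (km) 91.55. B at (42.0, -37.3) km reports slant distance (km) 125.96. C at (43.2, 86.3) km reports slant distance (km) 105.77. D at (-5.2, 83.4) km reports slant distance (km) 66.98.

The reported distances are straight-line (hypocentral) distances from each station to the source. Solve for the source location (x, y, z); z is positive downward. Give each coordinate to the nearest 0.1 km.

Each station gives a sphere (x−x_i)² + (y−y_i)² + z² = d_i² (stations at z=0).
Subtracting the A sphere from B and C: z² cancels, leaving linear equations in x and y:
68.4 x − 34.4 y = -4794.08
70.8 x + 212.8 y = 6043.19
Solving: x ≈ -47.807, y ≈ 44.304 km (keep extra digits for the depth step; rounded: -47.8, 44.3).
Then from the A sphere: z² = 91.55² − (x − 7.8)² − (y + 20.1)² with x = -47.807, y = 44.304, so z ≈ 33.784 ≈ 33.8 km.
Check against D (with the unrounded solution): distance 66.97 ≈ 66.98 km. ✓

x ≈ -47.8 km, y ≈ 44.3 km, depth ≈ 33.8 km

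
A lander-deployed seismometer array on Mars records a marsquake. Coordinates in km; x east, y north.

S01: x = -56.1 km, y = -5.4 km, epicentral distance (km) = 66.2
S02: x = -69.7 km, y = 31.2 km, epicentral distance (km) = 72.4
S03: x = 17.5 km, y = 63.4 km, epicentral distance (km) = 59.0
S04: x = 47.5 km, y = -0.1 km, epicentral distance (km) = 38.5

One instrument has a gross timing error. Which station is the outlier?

S02

Solve using three stations at a time. Using S01, S03, S04 (subtract circle equations pairwise → linear system) gives (x, y) ≈ (9.3, 5.0).
Distances from that point to each station vs reported:
  S01: calculated 66.2 vs reported 66.2 → residual 0.0 km
  S02: calculated 83.2 vs reported 72.4 → residual 10.8 km
  S03: calculated 59.0 vs reported 59.0 → residual 0.0 km
  S04: calculated 38.5 vs reported 38.5 → residual 0.0 km
S01, S03, S04 are mutually consistent (residuals ≈ 0); S02 is off by 10.8 km.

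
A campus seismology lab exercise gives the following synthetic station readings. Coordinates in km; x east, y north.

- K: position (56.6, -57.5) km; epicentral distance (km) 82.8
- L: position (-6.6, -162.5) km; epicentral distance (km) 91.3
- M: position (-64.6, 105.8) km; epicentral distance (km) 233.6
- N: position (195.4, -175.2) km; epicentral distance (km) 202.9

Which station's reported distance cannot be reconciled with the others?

L

Solve using three stations at a time. Using K, M, N (subtract circle equations pairwise → linear system) gives (x, y) ≈ (0.5, -118.6).
Distances from that point to each station vs reported:
  K: calculated 83.0 vs reported 82.8 → residual 0.2 km
  L: calculated 44.4 vs reported 91.3 → residual 46.9 km
  M: calculated 233.7 vs reported 233.6 → residual 0.1 km
  N: calculated 203.0 vs reported 202.9 → residual 0.1 km
K, M, N are mutually consistent (residuals ≈ 0); L is off by 46.9 km.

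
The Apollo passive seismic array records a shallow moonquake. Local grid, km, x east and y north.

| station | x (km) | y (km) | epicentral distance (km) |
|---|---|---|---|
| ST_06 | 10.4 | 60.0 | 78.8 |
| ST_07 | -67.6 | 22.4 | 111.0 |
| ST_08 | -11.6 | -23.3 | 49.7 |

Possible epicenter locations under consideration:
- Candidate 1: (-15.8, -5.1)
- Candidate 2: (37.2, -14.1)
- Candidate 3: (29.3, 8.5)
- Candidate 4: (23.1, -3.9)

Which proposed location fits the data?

Candidate 2

For each candidate, compare |candidate − station| to the reported distance:
Candidate 1: residuals ST_06 8.6, ST_07 52.4, ST_08 31.0 → max 52.4 km
Candidate 2: residuals ST_06 0.0, ST_07 0.0, ST_08 0.0 → max 0.0 km
Candidate 3: residuals ST_06 23.9, ST_07 13.1, ST_08 2.1 → max 23.9 km
Candidate 4: residuals ST_06 13.7, ST_07 16.6, ST_08 9.9 → max 16.6 km
Only Candidate 2 has all residuals ≈ 0.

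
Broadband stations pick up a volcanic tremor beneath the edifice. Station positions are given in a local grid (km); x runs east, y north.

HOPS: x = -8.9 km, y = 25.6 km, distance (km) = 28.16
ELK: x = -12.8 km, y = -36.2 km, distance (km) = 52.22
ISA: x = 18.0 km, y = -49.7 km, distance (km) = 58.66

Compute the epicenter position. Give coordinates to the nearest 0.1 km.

x ≈ 13.7 km, y ≈ 8.8 km

Circle about each station: (x + 8.9)² + (y − 25.6)² = 28.16²; (x + 12.8)² + (y + 36.2)² = 52.22²; (x − 18.0)² + (y + 49.7)² = 58.66².
Subtracting pairs of circle equations eliminates x²+y² and gives linear equations (the radical axes):
-7.8 x − 123.6 y = -1194.23
53.8 x − 150.6 y = -588.49
Solving the 2×2 system: x ≈ 13.7, y ≈ 8.8 km.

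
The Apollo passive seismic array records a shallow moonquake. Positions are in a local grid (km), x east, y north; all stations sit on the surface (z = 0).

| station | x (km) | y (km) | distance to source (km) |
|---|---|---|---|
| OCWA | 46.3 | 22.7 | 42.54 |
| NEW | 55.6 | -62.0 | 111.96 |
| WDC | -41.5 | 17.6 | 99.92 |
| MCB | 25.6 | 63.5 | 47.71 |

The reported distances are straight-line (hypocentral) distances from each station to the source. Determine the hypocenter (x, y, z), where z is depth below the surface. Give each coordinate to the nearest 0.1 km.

(47.6, 43.3, 37.2)

Each station gives a sphere (x−x_i)² + (y−y_i)² + z² = d_i² (stations at z=0).
Subtracting the OCWA sphere from NEW and WDC: z² cancels, leaving linear equations in x and y:
18.6 x − 169.4 y = -6449.01
-175.6 x − 10.2 y = -8801.32
Solving: x ≈ 47.606, y ≈ 43.297 km (keep extra digits for the depth step; rounded: 47.6, 43.3).
Then from the OCWA sphere: z² = 42.54² − (x − 46.3)² − (y − 22.7)² with x = 47.606, y = 43.297, so z ≈ 37.198 ≈ 37.2 km.
Check against MCB (with the unrounded solution): distance 47.71 ≈ 47.71 km. ✓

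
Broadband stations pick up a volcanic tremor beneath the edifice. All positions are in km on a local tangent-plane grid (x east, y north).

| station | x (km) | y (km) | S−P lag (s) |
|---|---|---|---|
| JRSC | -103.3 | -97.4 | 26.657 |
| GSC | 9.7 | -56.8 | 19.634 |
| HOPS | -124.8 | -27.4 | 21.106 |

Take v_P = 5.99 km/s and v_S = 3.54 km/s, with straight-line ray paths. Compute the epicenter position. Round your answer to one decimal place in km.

Distance from S−P lag: d = Δt · v_P v_S / (v_P − v_S) = Δt · (5.99·3.54)/(5.99−3.54) ≈ 8.6549·Δt.
So d_JRSC = 230.71, d_GSC = 169.93, d_HOPS = 182.67 km.
Circle about each station: (x + 103.3)² + (y + 97.4)² = 230.71²; (x − 9.7)² + (y + 56.8)² = 169.93²; (x + 124.8)² + (y + 27.4)² = 182.67².
Subtracting pairs of circle equations eliminates x²+y² and gives linear equations (the radical axes):
226.0 x + 81.2 y = 7513.58
-43.0 x + 140.0 y = 16026.93
Solving the 2×2 system: x ≈ -7.1, y ≈ 112.3 km.

x ≈ -7.1 km, y ≈ 112.3 km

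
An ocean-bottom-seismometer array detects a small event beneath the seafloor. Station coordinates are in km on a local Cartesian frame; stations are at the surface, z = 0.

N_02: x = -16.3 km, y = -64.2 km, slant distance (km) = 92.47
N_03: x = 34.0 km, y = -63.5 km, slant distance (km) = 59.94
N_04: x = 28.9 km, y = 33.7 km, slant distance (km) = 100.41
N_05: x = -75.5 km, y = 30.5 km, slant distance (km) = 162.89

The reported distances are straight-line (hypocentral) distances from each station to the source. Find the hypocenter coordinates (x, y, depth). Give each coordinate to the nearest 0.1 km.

(57.9, -46.9, 52.4)

Each station gives a sphere (x−x_i)² + (y−y_i)² + z² = d_i² (stations at z=0).
Subtracting the N_02 sphere from N_03 and N_04: z² cancels, leaving linear equations in x and y:
100.6 x + 1.4 y = 5758.82
90.4 x + 195.8 y = -3947.90
Solving: x ≈ 57.897, y ≈ -46.894 km (keep extra digits for the depth step; rounded: 57.9, -46.9).
Then from the N_02 sphere: z² = 92.47² − (x + 16.3)² − (y + 64.2)² with x = 57.897, y = -46.894, so z ≈ 52.402 ≈ 52.4 km.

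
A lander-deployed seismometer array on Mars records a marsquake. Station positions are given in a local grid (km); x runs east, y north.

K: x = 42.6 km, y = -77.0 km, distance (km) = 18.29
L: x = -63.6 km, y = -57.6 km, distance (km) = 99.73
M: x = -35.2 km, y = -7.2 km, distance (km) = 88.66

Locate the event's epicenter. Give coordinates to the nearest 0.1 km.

Circle about each station: (x − 42.6)² + (y + 77.0)² = 18.29²; (x + 63.6)² + (y + 57.6)² = 99.73²; (x + 35.2)² + (y + 7.2)² = 88.66².
Subtracting the K equation from the L and M equations removes the quadratic terms:
-212.4 x + 38.8 y = -9992.59
-155.6 x + 139.6 y = -13978.95
Solving the 2×2 system: x ≈ 36.1, y ≈ -59.9 km.

(36.1, -59.9)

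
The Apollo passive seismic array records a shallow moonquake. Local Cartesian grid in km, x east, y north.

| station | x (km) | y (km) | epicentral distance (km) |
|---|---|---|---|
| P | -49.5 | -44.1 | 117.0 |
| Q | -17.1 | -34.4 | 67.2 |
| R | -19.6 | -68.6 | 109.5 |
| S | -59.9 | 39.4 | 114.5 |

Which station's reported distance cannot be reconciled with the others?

Solve using three stations at a time. Using P, R, S (subtract circle equations pairwise → linear system) gives (x, y) ≈ (51.8, 14.4).
Distances from that point to each station vs reported:
  P: calculated 117.0 vs reported 117.0 → residual 0.0 km
  Q: calculated 84.4 vs reported 67.2 → residual 17.2 km
  R: calculated 109.5 vs reported 109.5 → residual 0.0 km
  S: calculated 114.5 vs reported 114.5 → residual 0.0 km
P, R, S are mutually consistent (residuals ≈ 0); Q is off by 17.2 km.

Q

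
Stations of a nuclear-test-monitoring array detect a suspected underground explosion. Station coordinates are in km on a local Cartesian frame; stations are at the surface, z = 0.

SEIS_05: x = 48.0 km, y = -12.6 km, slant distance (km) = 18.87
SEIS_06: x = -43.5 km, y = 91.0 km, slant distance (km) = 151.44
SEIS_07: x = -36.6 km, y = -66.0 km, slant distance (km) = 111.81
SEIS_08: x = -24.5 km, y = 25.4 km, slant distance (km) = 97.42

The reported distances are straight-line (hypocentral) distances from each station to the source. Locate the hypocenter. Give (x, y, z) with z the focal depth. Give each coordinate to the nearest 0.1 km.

x ≈ 62.9 km, y ≈ -16.2 km, depth ≈ 11.0 km

Each station gives a sphere (x−x_i)² + (y−y_i)² + z² = d_i² (stations at z=0).
Subtracting the SEIS_05 sphere from SEIS_06 and SEIS_07: z² cancels, leaving linear equations in x and y:
-183.0 x + 207.2 y = -14867.51
-169.2 x − 106.8 y = -8912.60
Solving: x ≈ 62.901, y ≈ -16.200 km (keep extra digits for the depth step; rounded: 62.9, -16.2).
Then from the SEIS_05 sphere: z² = 18.87² − (x − 48.0)² − (y + 12.6)² with x = 62.901, y = -16.200, so z ≈ 11.004 ≈ 11.0 km.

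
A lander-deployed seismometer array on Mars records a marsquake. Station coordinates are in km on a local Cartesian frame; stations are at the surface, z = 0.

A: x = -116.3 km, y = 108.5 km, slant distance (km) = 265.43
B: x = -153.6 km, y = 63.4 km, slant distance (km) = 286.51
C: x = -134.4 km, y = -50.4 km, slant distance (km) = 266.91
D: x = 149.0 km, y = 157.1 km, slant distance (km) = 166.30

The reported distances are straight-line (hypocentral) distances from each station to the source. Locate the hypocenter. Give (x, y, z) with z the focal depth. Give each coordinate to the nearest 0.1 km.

Each station gives a sphere (x−x_i)² + (y−y_i)² + z² = d_i² (stations at z=0).
Subtracting the A sphere from B and C: z² cancels, leaving linear equations in x and y:
-74.6 x − 90.2 y = -9320.32
-36.2 x − 317.8 y = -5482.28
Solving: x ≈ 120.703, y ≈ 3.502 km (keep extra digits for the depth step; rounded: 120.7, 3.5).
Then from the A sphere: z² = 265.43² − (x + 116.3)² − (y − 108.5)² with x = 120.703, y = 3.502, so z ≈ 57.080 ≈ 57.1 km.
Check against D (with the unrounded solution): distance 166.29 ≈ 166.30 km. ✓

(120.7, 3.5, 57.1)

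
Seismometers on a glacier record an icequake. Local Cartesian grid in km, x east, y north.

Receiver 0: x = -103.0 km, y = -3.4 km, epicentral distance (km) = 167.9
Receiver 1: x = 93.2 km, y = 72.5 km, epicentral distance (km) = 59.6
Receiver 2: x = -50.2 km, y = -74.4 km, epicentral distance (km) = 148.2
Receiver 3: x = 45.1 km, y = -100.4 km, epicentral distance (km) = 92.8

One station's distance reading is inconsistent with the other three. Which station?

Solve using three stations at a time. Using Receiver 0, Receiver 1, Receiver 2 (subtract circle equations pairwise → linear system) gives (x, y) ≈ (63.1, 21.1).
Distances from that point to each station vs reported:
  Receiver 0: calculated 167.9 vs reported 167.9 → residual 0.0 km
  Receiver 1: calculated 59.6 vs reported 59.6 → residual 0.0 km
  Receiver 2: calculated 148.2 vs reported 148.2 → residual 0.0 km
  Receiver 3: calculated 122.8 vs reported 92.8 → residual 30.0 km
Receiver 0, Receiver 1, Receiver 2 are mutually consistent (residuals ≈ 0); Receiver 3 is off by 30.0 km.

Receiver 3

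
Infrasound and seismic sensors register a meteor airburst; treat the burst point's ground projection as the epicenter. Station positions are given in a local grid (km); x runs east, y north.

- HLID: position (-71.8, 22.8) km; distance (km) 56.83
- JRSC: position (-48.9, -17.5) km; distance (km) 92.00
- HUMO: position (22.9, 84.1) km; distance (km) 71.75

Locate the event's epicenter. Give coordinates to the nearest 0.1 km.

x ≈ -48.2 km, y ≈ 74.5 km

Circle about each station: (x + 71.8)² + (y − 22.8)² = 56.83²; (x + 48.9)² + (y + 17.5)² = 92.00²; (x − 22.9)² + (y − 84.1)² = 71.75².
Subtracting the HLID equation from the JRSC and HUMO equations removes the quadratic terms:
45.8 x − 80.6 y = -8211.97
189.4 x + 122.6 y = 3.73
Solving the 2×2 system: x ≈ -48.2, y ≈ 74.5 km.
Check against HLID (with the unrounded x, y): √((x + 71.8)²+(y − 22.8)²) = 56.83 ≈ 56.83 km. ✓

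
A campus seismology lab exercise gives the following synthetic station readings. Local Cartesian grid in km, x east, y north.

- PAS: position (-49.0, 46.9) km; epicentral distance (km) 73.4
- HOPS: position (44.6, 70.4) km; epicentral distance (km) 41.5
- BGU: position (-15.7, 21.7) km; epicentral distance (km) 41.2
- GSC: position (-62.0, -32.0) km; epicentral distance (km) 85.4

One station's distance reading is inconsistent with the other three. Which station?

Solve using three stations at a time. Using PAS, HOPS, BGU (subtract circle equations pairwise → linear system) gives (x, y) ≈ (23.4, 34.7).
Distances from that point to each station vs reported:
  PAS: calculated 73.4 vs reported 73.4 → residual 0.0 km
  HOPS: calculated 41.5 vs reported 41.5 → residual 0.0 km
  BGU: calculated 41.2 vs reported 41.2 → residual 0.0 km
  GSC: calculated 108.4 vs reported 85.4 → residual 23.0 km
PAS, HOPS, BGU are mutually consistent (residuals ≈ 0); GSC is off by 23.0 km.

GSC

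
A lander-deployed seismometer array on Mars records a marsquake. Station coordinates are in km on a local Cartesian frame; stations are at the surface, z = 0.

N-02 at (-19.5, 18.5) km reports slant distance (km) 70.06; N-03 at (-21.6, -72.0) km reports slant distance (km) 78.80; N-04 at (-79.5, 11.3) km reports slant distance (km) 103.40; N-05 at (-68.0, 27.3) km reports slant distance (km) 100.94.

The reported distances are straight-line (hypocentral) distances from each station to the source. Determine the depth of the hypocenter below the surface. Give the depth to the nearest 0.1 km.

Each station gives a sphere (x−x_i)² + (y−y_i)² + z² = d_i² (stations at z=0).
Subtracting the N-02 sphere from N-03 and N-04: z² cancels, leaving linear equations in x and y:
-4.2 x − 181.0 y = 3627.02
-120.0 x − 14.4 y = -57.72
Solving: x ≈ 2.894, y ≈ -20.106 km (keep extra digits for the depth step; rounded: 2.9, -20.1).
Then from the N-02 sphere: z² = 70.06² − (x + 19.5)² − (y − 18.5)² with x = 2.894, y = -20.106, so z ≈ 54.005 ≈ 54.0 km.

depth ≈ 54.0 km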